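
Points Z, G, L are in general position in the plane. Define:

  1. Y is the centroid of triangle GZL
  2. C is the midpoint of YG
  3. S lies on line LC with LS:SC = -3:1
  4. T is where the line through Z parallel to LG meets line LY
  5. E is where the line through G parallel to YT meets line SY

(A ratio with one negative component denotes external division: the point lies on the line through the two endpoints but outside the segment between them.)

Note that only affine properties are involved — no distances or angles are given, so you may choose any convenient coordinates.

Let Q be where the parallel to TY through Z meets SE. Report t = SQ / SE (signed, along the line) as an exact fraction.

Set Z = (0, 0), G = (1, 0), L = (0, 1); any affine frame gives the same invariant.
1. Y is the centroid of triangle GZL ⇒ Y = (1/3, 1/3)
2. C is the midpoint of YG ⇒ C = (2/3, 1/6)
3. S lies on line LC with LS:SC = -3:1 ⇒ S = (1, -1/4)
4. T is where the line through Z parallel to LG meets line LY ⇒ T = (1, -1)
5. E is where the line through G parallel to YT meets line SY ⇒ E = (11/9, -4/9)
through Z parallel to TY: direction (-2/3, 4/3); meets SE at Q = (-5/9, 10/9)
Q = S + t·(E−S) with t = -7

t = -7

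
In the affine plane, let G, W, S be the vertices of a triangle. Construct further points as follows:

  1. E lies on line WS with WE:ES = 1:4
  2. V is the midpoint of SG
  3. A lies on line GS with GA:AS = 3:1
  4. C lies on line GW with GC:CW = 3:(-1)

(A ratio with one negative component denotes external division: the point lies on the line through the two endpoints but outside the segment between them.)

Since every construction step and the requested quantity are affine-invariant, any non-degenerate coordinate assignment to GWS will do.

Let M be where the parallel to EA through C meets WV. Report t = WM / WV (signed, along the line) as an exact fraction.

t = -11/6

Set G = (0, 0), W = (1, 0), S = (0, 1); any affine frame gives the same invariant.
1. E lies on line WS with WE:ES = 1:4 ⇒ E = (4/5, 1/5)
2. V is the midpoint of SG ⇒ V = (0, 1/2)
3. A lies on line GS with GA:AS = 3:1 ⇒ A = (0, 3/4)
4. C lies on line GW with GC:CW = 3:(-1) ⇒ C = (3/2, 0)
through C parallel to EA: direction (-4/5, 11/20); meets WV at M = (17/6, -11/12)
M = W + t·(V−W) with t = -11/6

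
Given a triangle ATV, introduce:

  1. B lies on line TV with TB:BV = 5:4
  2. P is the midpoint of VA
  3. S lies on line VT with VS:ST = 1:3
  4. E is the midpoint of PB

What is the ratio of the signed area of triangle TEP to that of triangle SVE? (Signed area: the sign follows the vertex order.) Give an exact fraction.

[TEP]:[SVE] = 20/9

Work in coordinates with A = (0, 0), T = (1, 0), V = (0, 1).
1. B lies on line TV with TB:BV = 5:4 ⇒ B = (4/9, 5/9)
2. P is the midpoint of VA ⇒ P = (0, 1/2)
3. S lies on line VT with VS:ST = 1:3 ⇒ S = (1/4, 3/4)
4. E is the midpoint of PB ⇒ E = (2/9, 19/36)
2·[TEP] = 5/36, 2·[SVE] = 1/16
[TEP]:[SVE] = 5/36:1/16 = 20/9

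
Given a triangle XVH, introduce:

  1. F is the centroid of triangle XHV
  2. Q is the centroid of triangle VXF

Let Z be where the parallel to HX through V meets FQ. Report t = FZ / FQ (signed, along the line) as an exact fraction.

Choose coordinates X = (0, 0), V = (1, 0), H = (0, 1).
1. F is the centroid of triangle XHV ⇒ F = (1/3, 1/3)
2. Q is the centroid of triangle VXF ⇒ Q = (4/9, 1/9)
through V parallel to HX: direction (0, -1); meets FQ at Z = (1, -1)
Z = F + t·(Q−F) with t = 6

t = 6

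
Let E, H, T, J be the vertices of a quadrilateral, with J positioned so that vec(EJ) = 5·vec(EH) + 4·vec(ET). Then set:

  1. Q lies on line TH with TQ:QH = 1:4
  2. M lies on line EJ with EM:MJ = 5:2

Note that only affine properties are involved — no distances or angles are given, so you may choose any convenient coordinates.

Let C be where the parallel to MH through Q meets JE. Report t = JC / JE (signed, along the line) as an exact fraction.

t = 48/35

Work in coordinates with E = (0, 0), H = (1, 0), T = (0, 1), J = (5, 4).
1. Q lies on line TH with TQ:QH = 1:4 ⇒ Q = (1/5, 4/5)
2. M lies on line EJ with EM:MJ = 5:2 ⇒ M = (25/7, 20/7)
through Q parallel to MH: direction (-18/7, -20/7); meets JE at C = (-13/7, -52/35)
C = J + t·(E−J) with t = 48/35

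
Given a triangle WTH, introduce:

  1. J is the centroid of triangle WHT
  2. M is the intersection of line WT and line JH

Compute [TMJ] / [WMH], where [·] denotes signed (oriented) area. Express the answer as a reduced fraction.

[TMJ]:[WMH] = -1/3

Work in coordinates with W = (0, 0), T = (1, 0), H = (0, 1).
1. J is the centroid of triangle WHT ⇒ J = (1/3, 1/3)
2. M is the intersection of line WT and line JH ⇒ M = (1/2, 0)
2·[TMJ] = -1/6, 2·[WMH] = 1/2
[TMJ]:[WMH] = -1/6:1/2 = -1/3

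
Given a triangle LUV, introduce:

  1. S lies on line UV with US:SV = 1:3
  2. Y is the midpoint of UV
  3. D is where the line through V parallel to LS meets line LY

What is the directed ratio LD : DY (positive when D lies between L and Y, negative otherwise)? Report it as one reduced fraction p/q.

Assign L = (0, 0), U = (1, 0), V = (0, 1) — the answer is frame-independent, so this choice is without loss of generality.
1. S lies on line UV with US:SV = 1:3 ⇒ S = (3/4, 1/4)
2. Y is the midpoint of UV ⇒ Y = (1/2, 1/2)
3. D is where the line through V parallel to LS meets line LY ⇒ D = (3/2, 3/2)
D = L + t·(Y−L) with t = 3, so LD:DY = t:(1−t) = 3:-2

LD:DY = -3/2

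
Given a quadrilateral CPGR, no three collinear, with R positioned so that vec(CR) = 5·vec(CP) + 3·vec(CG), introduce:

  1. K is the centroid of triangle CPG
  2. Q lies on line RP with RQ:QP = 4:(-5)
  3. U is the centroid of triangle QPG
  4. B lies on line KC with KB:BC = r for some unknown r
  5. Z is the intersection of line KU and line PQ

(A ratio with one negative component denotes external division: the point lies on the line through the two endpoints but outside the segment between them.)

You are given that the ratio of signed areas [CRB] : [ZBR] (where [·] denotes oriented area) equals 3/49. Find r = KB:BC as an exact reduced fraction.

Work in coordinates with C = (0, 0), P = (1, 0), G = (0, 1), R = (5, 3).
1. K is the centroid of triangle CPG ⇒ K = (1/3, 1/3)
2. Q lies on line RP with RQ:QP = 4:(-5) ⇒ Q = (21, 15)
3. U is the centroid of triangle QPG ⇒ U = (22/3, 16/3)
4. With KB:BC = r, write λ = r/(r+1) so B = K + λ·(C−K); B is affine-linear in λ
5. Z is the intersection of line KU and line PQ ⇒ Z = (71/3, 17)
Every point depending on B is an affine combination of B and λ-independent points, so each such coordinate is linear in λ; the λ² term in each signed area is a multiple of (C−K)×(C−K) = 0, so 2·[CRB] and 2·[ZBR] are each linear in λ. Evaluating at λ=0 and λ=1:
  2·[CRB] = -2/3·λ + 2/3,   2·[ZBR] = -14/9·λ + 140/9
So [CRB]:[ZBR] = (-2/3·λ + 2/3) / (-14/9·λ + 140/9). Setting this equal to 3/49:
  -2/3·λ + 2/3 = 3/49·(-14/9·λ + 140/9)  ⇒  λ = -1/2
Then r = λ/(1−λ) = (-1/2)/(3/2) = -1/3. Check: with r = -1/3, B = (1/2, 1/2) and [CRB]:[ZBR] = 3/49 as required.

r = -1/3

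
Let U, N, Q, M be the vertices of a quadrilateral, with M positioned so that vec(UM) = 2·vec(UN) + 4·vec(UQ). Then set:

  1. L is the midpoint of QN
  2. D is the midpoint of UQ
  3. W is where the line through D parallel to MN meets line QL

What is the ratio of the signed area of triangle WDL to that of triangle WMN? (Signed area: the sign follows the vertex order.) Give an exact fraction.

Choose coordinates U = (0, 0), N = (1, 0), Q = (0, 1), M = (2, 4).
1. L is the midpoint of QN ⇒ L = (1/2, 1/2)
2. D is the midpoint of UQ ⇒ D = (0, 1/2)
3. W is where the line through D parallel to MN meets line QL ⇒ W = (1/10, 9/10)
2·[WDL] = 1/5, 2·[WMN] = -9/2
[WDL]:[WMN] = 1/5:-9/2 = -2/45

[WDL]:[WMN] = -2/45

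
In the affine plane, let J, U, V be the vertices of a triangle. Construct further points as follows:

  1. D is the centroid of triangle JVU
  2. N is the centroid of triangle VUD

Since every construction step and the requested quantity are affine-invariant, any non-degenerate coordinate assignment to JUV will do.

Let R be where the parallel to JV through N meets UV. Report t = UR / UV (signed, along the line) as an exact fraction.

Assign J = (0, 0), U = (1, 0), V = (0, 1) — the answer is frame-independent, so this choice is without loss of generality.
1. D is the centroid of triangle JVU ⇒ D = (1/3, 1/3)
2. N is the centroid of triangle VUD ⇒ N = (4/9, 4/9)
through N parallel to JV: direction (0, 1); meets UV at R = (4/9, 5/9)
R = U + t·(V−U) with t = 5/9

t = 5/9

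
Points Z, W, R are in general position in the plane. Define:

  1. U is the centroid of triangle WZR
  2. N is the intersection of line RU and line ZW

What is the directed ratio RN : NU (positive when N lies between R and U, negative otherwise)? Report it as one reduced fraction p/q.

RN:NU = -3

Work in coordinates with Z = (0, 0), W = (1, 0), R = (0, 1).
1. U is the centroid of triangle WZR ⇒ U = (1/3, 1/3)
2. N is the intersection of line RU and line ZW ⇒ N = (1/2, 0)
N = R + t·(U−R) with t = 3/2, so RN:NU = t:(1−t) = 3/2:-1/2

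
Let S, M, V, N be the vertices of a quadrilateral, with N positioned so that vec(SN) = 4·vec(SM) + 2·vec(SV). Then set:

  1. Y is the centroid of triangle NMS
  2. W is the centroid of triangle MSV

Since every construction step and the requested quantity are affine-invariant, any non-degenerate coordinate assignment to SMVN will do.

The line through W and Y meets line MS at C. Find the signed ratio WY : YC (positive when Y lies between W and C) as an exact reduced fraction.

WY:YC = -1/2

Set S = (0, 0), M = (1, 0), V = (0, 1), N = (4, 2); any affine frame gives the same invariant.
1. Y is the centroid of triangle NMS ⇒ Y = (5/3, 2/3)
2. W is the centroid of triangle MSV ⇒ W = (1/3, 1/3)
line WY meets MS at C = (-1, 0)
Y = W + t·(C−W) with t = -1, so WY:YC = -1:2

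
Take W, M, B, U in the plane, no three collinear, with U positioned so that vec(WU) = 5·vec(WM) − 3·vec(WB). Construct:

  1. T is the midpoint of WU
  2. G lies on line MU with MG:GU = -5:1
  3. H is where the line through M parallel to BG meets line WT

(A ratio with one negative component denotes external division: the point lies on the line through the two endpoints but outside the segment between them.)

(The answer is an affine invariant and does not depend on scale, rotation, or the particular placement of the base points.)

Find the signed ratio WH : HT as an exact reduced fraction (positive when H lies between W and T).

Set W = (0, 0), M = (1, 0), B = (0, 1), U = (5, -3); any affine frame gives the same invariant.
1. T is the midpoint of WU ⇒ T = (5/2, -3/2)
2. G lies on line MU with MG:GU = -5:1 ⇒ G = (6, -15/4)
3. H is where the line through M parallel to BG meets line WT ⇒ H = (95/23, -57/23)
H = W + t·(T−W) with t = 38/23, so WH:HT = t:(1−t) = 38/23:-15/23

WH:HT = -38/15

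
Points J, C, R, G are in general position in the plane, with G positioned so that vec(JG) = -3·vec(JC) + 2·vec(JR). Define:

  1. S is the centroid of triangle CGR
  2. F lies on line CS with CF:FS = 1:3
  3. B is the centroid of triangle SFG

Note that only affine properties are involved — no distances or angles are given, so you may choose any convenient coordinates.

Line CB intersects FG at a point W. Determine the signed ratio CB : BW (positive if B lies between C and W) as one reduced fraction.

Work in coordinates with J = (0, 0), C = (1, 0), R = (0, 1), G = (-3, 2).
1. S is the centroid of triangle CGR ⇒ S = (-2/3, 1)
2. F lies on line CS with CF:FS = 1:3 ⇒ F = (7/12, 1/4)
3. B is the centroid of triangle SFG ⇒ B = (-37/36, 13/12)
line CB meets FG at W = (-1/72, 13/24)
B = C + t·(W−C) with t = 2, so CB:BW = 2:-1

CB:BW = -2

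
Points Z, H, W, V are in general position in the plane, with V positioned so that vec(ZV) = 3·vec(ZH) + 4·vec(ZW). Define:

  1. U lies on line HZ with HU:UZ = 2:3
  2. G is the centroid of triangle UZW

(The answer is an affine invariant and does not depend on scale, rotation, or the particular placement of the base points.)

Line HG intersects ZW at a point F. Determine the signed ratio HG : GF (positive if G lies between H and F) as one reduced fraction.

Choose coordinates Z = (0, 0), H = (1, 0), W = (0, 1), V = (3, 4).
1. U lies on line HZ with HU:UZ = 2:3 ⇒ U = (3/5, 0)
2. G is the centroid of triangle UZW ⇒ G = (1/5, 1/3)
line HG meets ZW at F = (0, 5/12)
G = H + t·(F−H) with t = 4/5, so HG:GF = 4/5:1/5

HG:GF = 4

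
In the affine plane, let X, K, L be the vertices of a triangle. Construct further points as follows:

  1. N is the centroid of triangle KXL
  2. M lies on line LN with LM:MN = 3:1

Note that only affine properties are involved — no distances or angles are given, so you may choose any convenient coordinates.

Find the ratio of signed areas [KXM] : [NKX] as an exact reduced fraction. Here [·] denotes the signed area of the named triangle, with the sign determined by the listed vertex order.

Choose coordinates X = (0, 0), K = (1, 0), L = (0, 1).
1. N is the centroid of triangle KXL ⇒ N = (1/3, 1/3)
2. M lies on line LN with LM:MN = 3:1 ⇒ M = (1/4, 1/2)
2·[KXM] = -1/2, 2·[NKX] = -1/3
[KXM]:[NKX] = -1/2:-1/3 = 3/2

[KXM]:[NKX] = 3/2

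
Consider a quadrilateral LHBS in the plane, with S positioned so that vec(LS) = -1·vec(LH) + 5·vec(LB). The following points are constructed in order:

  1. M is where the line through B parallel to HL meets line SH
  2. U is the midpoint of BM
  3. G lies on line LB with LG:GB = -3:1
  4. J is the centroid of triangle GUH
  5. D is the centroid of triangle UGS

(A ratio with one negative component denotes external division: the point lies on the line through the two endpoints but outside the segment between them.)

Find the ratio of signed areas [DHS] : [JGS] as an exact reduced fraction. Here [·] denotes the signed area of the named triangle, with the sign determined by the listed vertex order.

Assign L = (0, 0), H = (1, 0), B = (0, 1), S = (-1, 5) — the answer is frame-independent, so this choice is without loss of generality.
1. M is where the line through B parallel to HL meets line SH ⇒ M = (3/5, 1)
2. U is the midpoint of BM ⇒ U = (3/10, 1)
3. G lies on line LB with LG:GB = -3:1 ⇒ G = (0, 3/2)
4. J is the centroid of triangle GUH ⇒ J = (13/30, 5/6)
5. D is the centroid of triangle UGS ⇒ D = (-7/30, 5/2)
2·[DHS] = 7/6, 2·[JGS] = -17/20
[DHS]:[JGS] = 7/6:-17/20 = -70/51

[DHS]:[JGS] = -70/51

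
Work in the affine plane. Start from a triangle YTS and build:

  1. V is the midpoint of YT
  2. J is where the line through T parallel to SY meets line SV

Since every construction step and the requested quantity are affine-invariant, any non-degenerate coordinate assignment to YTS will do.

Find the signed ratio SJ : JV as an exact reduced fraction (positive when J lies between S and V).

Work in coordinates with Y = (0, 0), T = (1, 0), S = (0, 1).
1. V is the midpoint of YT ⇒ V = (1/2, 0)
2. J is where the line through T parallel to SY meets line SV ⇒ J = (1, -1)
J = S + t·(V−S) with t = 2, so SJ:JV = t:(1−t) = 2:-1

SJ:JV = -2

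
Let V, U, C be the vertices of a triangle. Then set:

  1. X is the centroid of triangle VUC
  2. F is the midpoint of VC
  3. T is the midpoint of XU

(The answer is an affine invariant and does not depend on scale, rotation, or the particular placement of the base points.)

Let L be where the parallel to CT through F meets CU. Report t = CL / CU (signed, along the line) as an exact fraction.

Choose coordinates V = (0, 0), U = (1, 0), C = (0, 1).
1. X is the centroid of triangle VUC ⇒ X = (1/3, 1/3)
2. F is the midpoint of VC ⇒ F = (0, 1/2)
3. T is the midpoint of XU ⇒ T = (2/3, 1/6)
through F parallel to CT: direction (2/3, -5/6); meets CU at L = (-2, 3)
L = C + t·(U−C) with t = -2

t = -2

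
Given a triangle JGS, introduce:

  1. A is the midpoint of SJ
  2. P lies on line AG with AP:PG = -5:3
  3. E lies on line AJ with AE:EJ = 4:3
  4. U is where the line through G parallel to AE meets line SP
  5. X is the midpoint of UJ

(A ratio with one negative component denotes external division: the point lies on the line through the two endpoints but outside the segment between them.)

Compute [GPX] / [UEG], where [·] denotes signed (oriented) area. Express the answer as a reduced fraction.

[GPX]:[UEG] = -1/2

Assign J = (0, 0), G = (1, 0), S = (0, 1) — the answer is frame-independent, so this choice is without loss of generality.
1. A is the midpoint of SJ ⇒ A = (0, 1/2)
2. P lies on line AG with AP:PG = -5:3 ⇒ P = (5/2, -3/4)
3. E lies on line AJ with AE:EJ = 4:3 ⇒ E = (0, 3/14)
4. U is where the line through G parallel to AE meets line SP ⇒ U = (1, 3/10)
5. X is the midpoint of UJ ⇒ X = (1/2, 3/20)
2·[GPX] = -3/20, 2·[UEG] = 3/10
[GPX]:[UEG] = -3/20:3/10 = -1/2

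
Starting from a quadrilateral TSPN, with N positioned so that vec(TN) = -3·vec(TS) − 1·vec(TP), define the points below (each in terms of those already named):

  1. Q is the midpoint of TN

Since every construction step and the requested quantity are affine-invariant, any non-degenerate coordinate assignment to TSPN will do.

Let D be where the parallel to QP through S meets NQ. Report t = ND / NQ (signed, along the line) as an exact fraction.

t = 3

Assign T = (0, 0), S = (1, 0), P = (0, 1), N = (-3, -1) — the answer is frame-independent, so this choice is without loss of generality.
1. Q is the midpoint of TN ⇒ Q = (-3/2, -1/2)
through S parallel to QP: direction (3/2, 3/2); meets NQ at D = (3/2, 1/2)
D = N + t·(Q−N) with t = 3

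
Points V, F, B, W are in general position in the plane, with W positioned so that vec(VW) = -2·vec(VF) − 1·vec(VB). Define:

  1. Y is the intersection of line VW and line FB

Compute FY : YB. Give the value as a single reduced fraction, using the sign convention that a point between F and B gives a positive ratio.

FY:YB = 1/2

Assign V = (0, 0), F = (1, 0), B = (0, 1), W = (-2, -1) — the answer is frame-independent, so this choice is without loss of generality.
1. Y is the intersection of line VW and line FB ⇒ Y = (2/3, 1/3)
Y = F + t·(B−F) with t = 1/3, so FY:YB = t:(1−t) = 1/3:2/3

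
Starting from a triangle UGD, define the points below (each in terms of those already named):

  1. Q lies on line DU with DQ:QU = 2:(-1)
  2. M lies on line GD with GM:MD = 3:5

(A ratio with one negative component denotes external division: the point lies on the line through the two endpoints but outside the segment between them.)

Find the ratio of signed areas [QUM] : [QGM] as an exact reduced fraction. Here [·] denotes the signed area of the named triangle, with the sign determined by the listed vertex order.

[QUM]:[QGM] = -5/6

Set U = (0, 0), G = (1, 0), D = (0, 1); any affine frame gives the same invariant.
1. Q lies on line DU with DQ:QU = 2:(-1) ⇒ Q = (0, -1)
2. M lies on line GD with GM:MD = 3:5 ⇒ M = (5/8, 3/8)
2·[QUM] = -5/8, 2·[QGM] = 3/4
[QUM]:[QGM] = -5/8:3/4 = -5/6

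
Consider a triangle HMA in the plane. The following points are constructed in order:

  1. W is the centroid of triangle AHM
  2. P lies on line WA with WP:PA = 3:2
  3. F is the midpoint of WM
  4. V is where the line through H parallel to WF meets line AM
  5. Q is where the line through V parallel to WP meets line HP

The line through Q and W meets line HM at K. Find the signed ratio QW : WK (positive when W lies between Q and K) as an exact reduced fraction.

QW:WK = 28/5

Work in coordinates with H = (0, 0), M = (1, 0), A = (0, 1).
1. W is the centroid of triangle AHM ⇒ W = (1/3, 1/3)
2. P lies on line WA with WP:PA = 3:2 ⇒ P = (2/15, 11/15)
3. F is the midpoint of WM ⇒ F = (2/3, 1/6)
4. V is where the line through H parallel to WF meets line AM ⇒ V = (2, -1)
5. Q is where the line through V parallel to WP meets line HP ⇒ Q = (2/5, 11/5)
line QW meets HM at K = (9/28, 0)
W = Q + t·(K−Q) with t = 28/33, so QW:WK = 28/33:5/33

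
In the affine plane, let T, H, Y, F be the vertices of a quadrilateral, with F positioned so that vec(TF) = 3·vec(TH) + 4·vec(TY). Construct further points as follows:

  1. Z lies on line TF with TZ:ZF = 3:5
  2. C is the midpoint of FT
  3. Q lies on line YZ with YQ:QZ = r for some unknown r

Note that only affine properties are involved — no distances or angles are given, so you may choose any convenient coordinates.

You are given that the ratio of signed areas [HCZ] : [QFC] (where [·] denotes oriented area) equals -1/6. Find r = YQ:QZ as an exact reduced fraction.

r = -1/2

Assign T = (0, 0), H = (1, 0), Y = (0, 1), F = (3, 4) — the answer is frame-independent, so this choice is without loss of generality.
1. Z lies on line TF with TZ:ZF = 3:5 ⇒ Z = (9/8, 3/2)
2. C is the midpoint of FT ⇒ C = (3/2, 2)
3. With YQ:QZ = r, write λ = r/(r+1) so Q = Y + λ·(Z−Y); Q is affine-linear in λ
Every point depending on Q is an affine combination of Q and λ-independent points, so each such coordinate is linear in λ; the λ² term in each signed area is a multiple of (Z−Y)×(Z−Y) = 0, so 2·[HCZ] and 2·[QFC] are each linear in λ. Evaluating at λ=0 and λ=1:
  2·[HCZ] = 1/2,   2·[QFC] = 3/2·λ − 3/2
So [HCZ]:[QFC] = (1/2) / (3/2·λ − 3/2). Setting this equal to -1/6:
  1/2 = -1/6·(3/2·λ − 3/2)  ⇒  λ = -1
Then r = λ/(1−λ) = (-1)/(2) = -1/2. Check: with r = -1/2, Q = (-9/8, 1/2) and [HCZ]:[QFC] = -1/6 as required.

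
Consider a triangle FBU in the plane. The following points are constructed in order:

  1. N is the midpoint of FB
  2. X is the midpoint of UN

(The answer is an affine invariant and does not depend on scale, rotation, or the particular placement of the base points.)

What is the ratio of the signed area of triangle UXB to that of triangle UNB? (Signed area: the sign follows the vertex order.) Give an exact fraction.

[UXB]:[UNB] = 1/2

Set F = (0, 0), B = (1, 0), U = (0, 1); any affine frame gives the same invariant.
1. N is the midpoint of FB ⇒ N = (1/2, 0)
2. X is the midpoint of UN ⇒ X = (1/4, 1/2)
2·[UXB] = 1/4, 2·[UNB] = 1/2
[UXB]:[UNB] = 1/4:1/2 = 1/2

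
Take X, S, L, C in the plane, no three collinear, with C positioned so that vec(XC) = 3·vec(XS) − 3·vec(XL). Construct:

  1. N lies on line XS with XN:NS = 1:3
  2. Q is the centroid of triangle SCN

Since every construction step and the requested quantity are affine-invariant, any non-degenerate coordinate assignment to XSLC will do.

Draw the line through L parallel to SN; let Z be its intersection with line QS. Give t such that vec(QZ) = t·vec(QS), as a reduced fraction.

Choose coordinates X = (0, 0), S = (1, 0), L = (0, 1), C = (3, -3).
1. N lies on line XS with XN:NS = 1:3 ⇒ N = (1/4, 0)
2. Q is the centroid of triangle SCN ⇒ Q = (17/12, -1)
through L parallel to SN: direction (-3/4, 0); meets QS at Z = (7/12, 1)
Z = Q + t·(S−Q) with t = 2

t = 2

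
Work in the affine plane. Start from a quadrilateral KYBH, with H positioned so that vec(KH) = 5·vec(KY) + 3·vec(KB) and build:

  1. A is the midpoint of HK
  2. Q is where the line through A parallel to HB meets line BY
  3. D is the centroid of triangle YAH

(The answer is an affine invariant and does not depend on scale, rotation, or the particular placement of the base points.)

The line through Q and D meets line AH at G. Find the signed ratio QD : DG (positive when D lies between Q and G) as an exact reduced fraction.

Set K = (0, 0), Y = (1, 0), B = (0, 1), H = (5, 3); any affine frame gives the same invariant.
1. A is the midpoint of HK ⇒ A = (5/2, 3/2)
2. Q is where the line through A parallel to HB meets line BY ⇒ Q = (5/14, 9/14)
3. D is the centroid of triangle YAH ⇒ D = (17/6, 3/2)
line QD meets AH at G = (45/22, 27/22)
D = Q + t·(G−Q) with t = 22/15, so QD:DG = 22/15:-7/15

QD:DG = -22/7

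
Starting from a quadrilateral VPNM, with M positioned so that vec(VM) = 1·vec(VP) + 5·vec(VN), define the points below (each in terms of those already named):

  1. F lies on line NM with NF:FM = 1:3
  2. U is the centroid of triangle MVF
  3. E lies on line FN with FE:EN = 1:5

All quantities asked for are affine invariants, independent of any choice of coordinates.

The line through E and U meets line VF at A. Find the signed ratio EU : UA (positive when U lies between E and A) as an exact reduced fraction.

Choose coordinates V = (0, 0), P = (1, 0), N = (0, 1), M = (1, 5).
1. F lies on line NM with NF:FM = 1:3 ⇒ F = (1/4, 2)
2. U is the centroid of triangle MVF ⇒ U = (5/12, 7/3)
3. E lies on line FN with FE:EN = 1:5 ⇒ E = (5/24, 11/6)
line EU meets VF at A = (5/21, 40/21)
U = E + t·(A−E) with t = 7, so EU:UA = 7:-6

EU:UA = -7/6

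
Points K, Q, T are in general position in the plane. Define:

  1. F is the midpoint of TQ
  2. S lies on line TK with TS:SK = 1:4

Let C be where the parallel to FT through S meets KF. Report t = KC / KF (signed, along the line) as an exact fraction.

t = 4/5

Work in coordinates with K = (0, 0), Q = (1, 0), T = (0, 1).
1. F is the midpoint of TQ ⇒ F = (1/2, 1/2)
2. S lies on line TK with TS:SK = 1:4 ⇒ S = (0, 4/5)
through S parallel to FT: direction (-1/2, 1/2); meets KF at C = (2/5, 2/5)
C = K + t·(F−K) with t = 4/5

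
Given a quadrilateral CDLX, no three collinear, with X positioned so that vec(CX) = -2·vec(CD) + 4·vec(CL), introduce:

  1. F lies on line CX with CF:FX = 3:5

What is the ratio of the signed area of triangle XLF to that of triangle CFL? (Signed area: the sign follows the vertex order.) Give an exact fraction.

[XLF]:[CFL] = 5/3

Choose coordinates C = (0, 0), D = (1, 0), L = (0, 1), X = (-2, 4).
1. F lies on line CX with CF:FX = 3:5 ⇒ F = (-3/4, 3/2)
2·[XLF] = -5/4, 2·[CFL] = -3/4
[XLF]:[CFL] = -5/4:-3/4 = 5/3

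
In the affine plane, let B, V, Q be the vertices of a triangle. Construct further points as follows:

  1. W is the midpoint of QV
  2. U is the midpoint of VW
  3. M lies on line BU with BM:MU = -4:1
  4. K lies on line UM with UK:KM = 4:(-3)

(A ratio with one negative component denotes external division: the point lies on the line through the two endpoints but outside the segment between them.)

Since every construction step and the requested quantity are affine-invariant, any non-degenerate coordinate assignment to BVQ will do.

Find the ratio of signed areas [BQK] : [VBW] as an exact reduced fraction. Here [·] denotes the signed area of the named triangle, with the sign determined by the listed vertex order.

Assign B = (0, 0), V = (1, 0), Q = (0, 1) — the answer is frame-independent, so this choice is without loss of generality.
1. W is the midpoint of QV ⇒ W = (1/2, 1/2)
2. U is the midpoint of VW ⇒ U = (3/4, 1/4)
3. M lies on line BU with BM:MU = -4:1 ⇒ M = (1, 1/3)
4. K lies on line UM with UK:KM = 4:(-3) ⇒ K = (7/4, 7/12)
2·[BQK] = -7/4, 2·[VBW] = -1/2
[BQK]:[VBW] = -7/4:-1/2 = 7/2

[BQK]:[VBW] = 7/2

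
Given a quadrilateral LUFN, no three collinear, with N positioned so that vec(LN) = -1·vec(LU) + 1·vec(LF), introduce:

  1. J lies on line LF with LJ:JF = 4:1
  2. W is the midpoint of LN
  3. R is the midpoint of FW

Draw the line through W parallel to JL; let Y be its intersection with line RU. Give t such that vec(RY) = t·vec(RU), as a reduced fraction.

t = -1/5

Assign L = (0, 0), U = (1, 0), F = (0, 1), N = (-1, 1) — the answer is frame-independent, so this choice is without loss of generality.
1. J lies on line LF with LJ:JF = 4:1 ⇒ J = (0, 4/5)
2. W is the midpoint of LN ⇒ W = (-1/2, 1/2)
3. R is the midpoint of FW ⇒ R = (-1/4, 3/4)
through W parallel to JL: direction (0, -4/5); meets RU at Y = (-1/2, 9/10)
Y = R + t·(U−R) with t = -1/5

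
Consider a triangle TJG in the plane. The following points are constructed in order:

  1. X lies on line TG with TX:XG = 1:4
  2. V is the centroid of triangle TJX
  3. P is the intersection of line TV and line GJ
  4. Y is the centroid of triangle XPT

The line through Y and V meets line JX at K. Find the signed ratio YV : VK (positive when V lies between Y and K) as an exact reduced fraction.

Work in coordinates with T = (0, 0), J = (1, 0), G = (0, 1).
1. X lies on line TG with TX:XG = 1:4 ⇒ X = (0, 1/5)
2. V is the centroid of triangle TJX ⇒ V = (1/3, 1/15)
3. P is the intersection of line TV and line GJ ⇒ P = (5/6, 1/6)
4. Y is the centroid of triangle XPT ⇒ Y = (5/18, 11/90)
line YV meets JX at K = (1/4, 3/20)
V = Y + t·(K−Y) with t = -2, so YV:VK = -2:3

YV:VK = -2/3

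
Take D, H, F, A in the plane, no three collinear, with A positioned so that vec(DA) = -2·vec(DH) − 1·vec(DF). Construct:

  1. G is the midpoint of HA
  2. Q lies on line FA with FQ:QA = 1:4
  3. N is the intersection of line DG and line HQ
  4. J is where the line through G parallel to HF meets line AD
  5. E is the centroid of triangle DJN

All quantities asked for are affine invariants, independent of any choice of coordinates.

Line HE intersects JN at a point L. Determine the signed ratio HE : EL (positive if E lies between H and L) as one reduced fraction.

Assign D = (0, 0), H = (1, 0), F = (0, 1), A = (-2, -1) — the answer is frame-independent, so this choice is without loss of generality.
1. G is the midpoint of HA ⇒ G = (-1/2, -1/2)
2. Q lies on line FA with FQ:QA = 1:4 ⇒ Q = (-2/5, 3/5)
3. N is the intersection of line DG and line HQ ⇒ N = (3/10, 3/10)
4. J is where the line through G parallel to HF meets line AD ⇒ J = (-2/3, -1/3)
5. E is the centroid of triangle DJN ⇒ E = (-11/90, -1/90)
line HE meets JN at L = (-166/945, -11/945)
E = H + t·(L−H) with t = 21/22, so HE:EL = 21/22:1/22

HE:EL = 21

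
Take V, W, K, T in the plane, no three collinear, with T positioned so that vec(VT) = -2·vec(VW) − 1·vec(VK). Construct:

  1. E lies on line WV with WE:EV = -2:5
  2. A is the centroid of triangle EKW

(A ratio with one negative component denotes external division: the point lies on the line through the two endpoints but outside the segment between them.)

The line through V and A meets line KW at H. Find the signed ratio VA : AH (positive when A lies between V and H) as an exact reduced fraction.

VA:AH = -11/2

Work in coordinates with V = (0, 0), W = (1, 0), K = (0, 1), T = (-2, -1).
1. E lies on line WV with WE:EV = -2:5 ⇒ E = (5/3, 0)
2. A is the centroid of triangle EKW ⇒ A = (8/9, 1/3)
line VA meets KW at H = (8/11, 3/11)
A = V + t·(H−V) with t = 11/9, so VA:AH = 11/9:-2/9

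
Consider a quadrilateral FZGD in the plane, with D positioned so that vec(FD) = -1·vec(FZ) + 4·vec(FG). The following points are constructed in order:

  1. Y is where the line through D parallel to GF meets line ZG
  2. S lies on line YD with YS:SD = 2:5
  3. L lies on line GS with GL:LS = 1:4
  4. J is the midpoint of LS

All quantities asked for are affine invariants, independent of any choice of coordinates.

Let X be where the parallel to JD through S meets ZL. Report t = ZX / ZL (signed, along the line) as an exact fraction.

Choose coordinates F = (0, 0), Z = (1, 0), G = (0, 1), D = (-1, 4).
1. Y is where the line through D parallel to GF meets line ZG ⇒ Y = (-1, 2)
2. S lies on line YD with YS:SD = 2:5 ⇒ S = (-1, 18/7)
3. L lies on line GS with GL:LS = 1:4 ⇒ L = (-1/5, 46/35)
4. J is the midpoint of LS ⇒ J = (-3/5, 68/35)
through S parallel to JD: direction (-2/5, 72/35); meets ZL at X = (-77/85, 1242/595)
X = Z + t·(L−Z) with t = 27/17

t = 27/17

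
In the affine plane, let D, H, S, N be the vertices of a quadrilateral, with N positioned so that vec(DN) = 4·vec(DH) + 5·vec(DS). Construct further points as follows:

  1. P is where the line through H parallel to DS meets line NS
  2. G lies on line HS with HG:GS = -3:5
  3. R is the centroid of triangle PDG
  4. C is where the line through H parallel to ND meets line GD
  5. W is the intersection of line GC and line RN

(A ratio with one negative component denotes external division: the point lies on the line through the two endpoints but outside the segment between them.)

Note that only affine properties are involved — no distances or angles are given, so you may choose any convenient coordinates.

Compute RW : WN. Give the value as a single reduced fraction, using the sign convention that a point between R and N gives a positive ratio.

Set D = (0, 0), H = (1, 0), S = (0, 1), N = (4, 5); any affine frame gives the same invariant.
1. P is where the line through H parallel to DS meets line NS ⇒ P = (1, 2)
2. G lies on line HS with HG:GS = -3:5 ⇒ G = (5/2, -3/2)
3. R is the centroid of triangle PDG ⇒ R = (7/6, 1/6)
4. C is where the line through H parallel to ND meets line GD ⇒ C = (25/37, -15/37)
5. W is the intersection of line GC and line RN ⇒ W = (155/196, -93/196)
W = R + t·(N−R) with t = -13/98, so RW:WN = t:(1−t) = -13/98:111/98

RW:WN = -13/111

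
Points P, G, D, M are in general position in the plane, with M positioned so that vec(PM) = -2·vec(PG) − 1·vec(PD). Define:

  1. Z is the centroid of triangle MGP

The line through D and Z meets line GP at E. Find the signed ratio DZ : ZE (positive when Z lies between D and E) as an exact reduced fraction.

Work in coordinates with P = (0, 0), G = (1, 0), D = (0, 1), M = (-2, -1).
1. Z is the centroid of triangle MGP ⇒ Z = (-1/3, -1/3)
line DZ meets GP at E = (-1/4, 0)
Z = D + t·(E−D) with t = 4/3, so DZ:ZE = 4/3:-1/3

DZ:ZE = -4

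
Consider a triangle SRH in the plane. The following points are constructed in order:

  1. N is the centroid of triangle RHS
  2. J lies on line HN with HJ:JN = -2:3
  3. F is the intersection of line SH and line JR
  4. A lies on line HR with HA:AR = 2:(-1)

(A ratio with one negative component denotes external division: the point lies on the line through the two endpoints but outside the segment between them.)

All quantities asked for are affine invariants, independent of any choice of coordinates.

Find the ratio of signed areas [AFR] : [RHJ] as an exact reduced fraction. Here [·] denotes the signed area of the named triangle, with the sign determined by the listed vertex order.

Work in coordinates with S = (0, 0), R = (1, 0), H = (0, 1).
1. N is the centroid of triangle RHS ⇒ N = (1/3, 1/3)
2. J lies on line HN with HJ:JN = -2:3 ⇒ J = (-2/3, 7/3)
3. F is the intersection of line SH and line JR ⇒ F = (0, 7/5)
4. A lies on line HR with HA:AR = 2:(-1) ⇒ A = (2, -1)
2·[AFR] = 2/5, 2·[RHJ] = -2/3
[AFR]:[RHJ] = 2/5:-2/3 = -3/5

[AFR]:[RHJ] = -3/5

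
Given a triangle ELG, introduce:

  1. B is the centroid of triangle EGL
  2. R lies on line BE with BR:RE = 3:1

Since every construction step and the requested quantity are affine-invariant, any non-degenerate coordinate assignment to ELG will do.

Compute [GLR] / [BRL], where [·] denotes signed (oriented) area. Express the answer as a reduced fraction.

[GLR]:[BRL] = -10/3

Assign E = (0, 0), L = (1, 0), G = (0, 1) — the answer is frame-independent, so this choice is without loss of generality.
1. B is the centroid of triangle EGL ⇒ B = (1/3, 1/3)
2. R lies on line BE with BR:RE = 3:1 ⇒ R = (1/12, 1/12)
2·[GLR] = -5/6, 2·[BRL] = 1/4
[GLR]:[BRL] = -5/6:1/4 = -10/3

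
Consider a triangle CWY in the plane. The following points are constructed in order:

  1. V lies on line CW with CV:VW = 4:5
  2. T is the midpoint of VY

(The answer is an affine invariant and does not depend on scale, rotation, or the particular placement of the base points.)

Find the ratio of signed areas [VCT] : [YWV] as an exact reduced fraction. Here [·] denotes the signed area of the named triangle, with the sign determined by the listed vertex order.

[VCT]:[YWV] = 2/5

Work in coordinates with C = (0, 0), W = (1, 0), Y = (0, 1).
1. V lies on line CW with CV:VW = 4:5 ⇒ V = (4/9, 0)
2. T is the midpoint of VY ⇒ T = (2/9, 1/2)
2·[VCT] = -2/9, 2·[YWV] = -5/9
[VCT]:[YWV] = -2/9:-5/9 = 2/5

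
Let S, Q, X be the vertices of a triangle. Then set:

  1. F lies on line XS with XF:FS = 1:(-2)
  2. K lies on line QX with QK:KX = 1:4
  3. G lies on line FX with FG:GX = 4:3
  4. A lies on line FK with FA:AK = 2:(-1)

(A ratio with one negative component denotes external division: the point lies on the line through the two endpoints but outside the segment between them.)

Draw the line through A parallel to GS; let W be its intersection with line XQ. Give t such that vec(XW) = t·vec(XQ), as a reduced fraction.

t = 8/5

Work in coordinates with S = (0, 0), Q = (1, 0), X = (0, 1).
1. F lies on line XS with XF:FS = 1:(-2) ⇒ F = (0, 2)
2. K lies on line QX with QK:KX = 1:4 ⇒ K = (4/5, 1/5)
3. G lies on line FX with FG:GX = 4:3 ⇒ G = (0, 10/7)
4. A lies on line FK with FA:AK = 2:(-1) ⇒ A = (8/5, -8/5)
through A parallel to GS: direction (0, -10/7); meets XQ at W = (8/5, -3/5)
W = X + t·(Q−X) with t = 8/5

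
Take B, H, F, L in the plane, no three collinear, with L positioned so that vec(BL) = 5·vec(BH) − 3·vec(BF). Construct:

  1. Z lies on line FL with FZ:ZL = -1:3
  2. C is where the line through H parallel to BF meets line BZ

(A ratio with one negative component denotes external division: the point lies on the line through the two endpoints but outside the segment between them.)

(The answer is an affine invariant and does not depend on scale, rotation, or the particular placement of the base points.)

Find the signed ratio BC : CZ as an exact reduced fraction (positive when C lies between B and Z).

BC:CZ = -2/7

Work in coordinates with B = (0, 0), H = (1, 0), F = (0, 1), L = (5, -3).
1. Z lies on line FL with FZ:ZL = -1:3 ⇒ Z = (-5/2, 3)
2. C is where the line through H parallel to BF meets line BZ ⇒ C = (1, -6/5)
C = B + t·(Z−B) with t = -2/5, so BC:CZ = t:(1−t) = -2/5:7/5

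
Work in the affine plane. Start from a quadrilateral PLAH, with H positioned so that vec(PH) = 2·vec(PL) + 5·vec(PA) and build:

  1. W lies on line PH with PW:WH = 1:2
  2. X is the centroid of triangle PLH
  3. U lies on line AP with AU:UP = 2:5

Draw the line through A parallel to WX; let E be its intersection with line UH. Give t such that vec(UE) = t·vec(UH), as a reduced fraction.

Work in coordinates with P = (0, 0), L = (1, 0), A = (0, 1), H = (2, 5).
1. W lies on line PH with PW:WH = 1:2 ⇒ W = (2/3, 5/3)
2. X is the centroid of triangle PLH ⇒ X = (1, 5/3)
3. U lies on line AP with AU:UP = 2:5 ⇒ U = (0, 5/7)
through A parallel to WX: direction (1/3, 0); meets UH at E = (2/15, 1)
E = U + t·(H−U) with t = 1/15

t = 1/15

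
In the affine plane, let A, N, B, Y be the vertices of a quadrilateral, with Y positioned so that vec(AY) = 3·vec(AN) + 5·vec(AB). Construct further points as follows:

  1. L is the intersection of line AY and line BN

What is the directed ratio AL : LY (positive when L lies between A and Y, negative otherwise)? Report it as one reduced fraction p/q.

AL:LY = 1/7

Assign A = (0, 0), N = (1, 0), B = (0, 1), Y = (3, 5) — the answer is frame-independent, so this choice is without loss of generality.
1. L is the intersection of line AY and line BN ⇒ L = (3/8, 5/8)
L = A + t·(Y−A) with t = 1/8, so AL:LY = t:(1−t) = 1/8:7/8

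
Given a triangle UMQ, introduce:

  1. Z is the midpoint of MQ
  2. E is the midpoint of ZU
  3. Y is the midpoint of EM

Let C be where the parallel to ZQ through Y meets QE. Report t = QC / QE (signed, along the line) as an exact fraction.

t = 1/2

Set U = (0, 0), M = (1, 0), Q = (0, 1); any affine frame gives the same invariant.
1. Z is the midpoint of MQ ⇒ Z = (1/2, 1/2)
2. E is the midpoint of ZU ⇒ E = (1/4, 1/4)
3. Y is the midpoint of EM ⇒ Y = (5/8, 1/8)
through Y parallel to ZQ: direction (-1/2, 1/2); meets QE at C = (1/8, 5/8)
C = Q + t·(E−Q) with t = 1/2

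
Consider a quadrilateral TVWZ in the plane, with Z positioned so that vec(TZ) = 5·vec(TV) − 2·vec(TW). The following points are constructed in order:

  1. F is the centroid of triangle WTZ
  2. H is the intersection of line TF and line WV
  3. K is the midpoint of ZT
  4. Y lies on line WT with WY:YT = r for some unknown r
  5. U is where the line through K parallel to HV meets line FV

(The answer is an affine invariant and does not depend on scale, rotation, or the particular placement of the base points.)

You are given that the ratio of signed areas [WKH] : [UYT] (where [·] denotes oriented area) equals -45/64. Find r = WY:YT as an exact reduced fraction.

Choose coordinates T = (0, 0), V = (1, 0), W = (0, 1), Z = (5, -2).
1. F is the centroid of triangle WTZ ⇒ F = (5/3, -1/3)
2. H is the intersection of line TF and line WV ⇒ H = (5/4, -1/4)
3. K is the midpoint of ZT ⇒ K = (5/2, -1)
4. With WY:YT = r, write λ = r/(r+1) so Y = W + λ·(T−W); Y is affine-linear in λ
5. U is where the line through K parallel to HV meets line FV ⇒ U = (2, -1/2)
Every point depending on Y is an affine combination of Y and λ-independent points, so each such coordinate is linear in λ; the λ² term in each signed area is a multiple of (T−W)×(T−W) = 0, so 2·[WKH] and 2·[UYT] are each linear in λ. Evaluating at λ=0 and λ=1:
  2·[WKH] = -5/8,   2·[UYT] = -2·λ + 2
So [WKH]:[UYT] = (-5/8) / (-2·λ + 2). Setting this equal to -45/64:
  -5/8 = -45/64·(-2·λ + 2)  ⇒  λ = 5/9
Then r = λ/(1−λ) = (5/9)/(4/9) = 5/4. Check: with r = 5/4, Y = (0, 4/9) and [WKH]:[UYT] = -45/64 as required.

r = 5/4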